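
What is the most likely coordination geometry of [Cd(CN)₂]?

Summing ligand charges against the 0 overall charge gives an oxidation state of +2 for cadmium.
Cd sits in group 12, so the d-electron count is 12 − 2 = 10.
With 2 monodentate ligands the coordination number is 2.
A d¹⁰ ion with only two ligands adopts a linear arrangement (sp hybridisation; no CFSE preference).

linear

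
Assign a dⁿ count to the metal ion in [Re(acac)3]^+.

d3

Ligand charges: each acetylacetonate is −1. With an overall charge of +1 the rhenium centre must be in the +4 oxidation state.
Rhenium is a group-7 element; Re(IV) is therefore d³.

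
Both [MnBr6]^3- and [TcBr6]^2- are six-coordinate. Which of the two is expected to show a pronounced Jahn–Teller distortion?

[MnBr6]^3-: Ligand charges: each bromide is −1. With an overall charge of −3 the manganese centre must be in the +3 oxidation state. Group 7 minus oxidation state 3 gives a d⁴ configuration. Bromide is a weak-field ligand for a first-row metal, so the complex is high-spin. The t₂g³e_g¹ (high-spin) configuration has an unevenly filled e_g set; the Jahn–Teller theorem predicts a tetragonal distortion (typically axial elongation) to lift the degeneracy.
[TcBr6]^2-: Each bromide is −1; balancing the −2 overall charge requires Tc(IV). Group 7 minus oxidation state 4 gives a d³ configuration. The d³ configuration leaves the e_g set evenly filled (or empty) — no strong Jahn–Teller driving force.

[MnBr6]^3-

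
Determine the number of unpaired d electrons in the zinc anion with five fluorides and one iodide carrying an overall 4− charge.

0 unpaired electrons

Each fluoride is −1; each iodide is −1; balancing the −4 overall charge requires Zn(II).
Zinc is a group-12 element; Zn(II) is therefore d¹⁰.
In an octahedral field the d¹⁰ configuration is t₂g⁶e_g⁴, giving 0 unpaired electrons.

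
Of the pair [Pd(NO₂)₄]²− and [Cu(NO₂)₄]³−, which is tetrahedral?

For [Pd(NO₂)₄]²−: Each nitro (N-bound nitrite) is −1; balancing the −2 overall charge requires Pd(II). Palladium is a group-10 element; Pd(II) is therefore d⁸. A 4d d⁸ ion has a large crystal-field splitting; square planar leaves the high-energy d_{x²−y²} orbital empty and maximises CFSE. → square planar.
For [Cu(NO₂)₄]³−: Each nitro (N-bound nitrite) is −1; balancing the −3 overall charge requires Cu(I). Group 11 minus oxidation state 1 gives a d¹⁰ configuration. A d¹⁰ ion has no crystal-field stabilisation preference between square planar and tetrahedral, so four ligands adopt the sterically favoured tetrahedral geometry. → tetrahedral.

[Cu(NO₂)₄]³−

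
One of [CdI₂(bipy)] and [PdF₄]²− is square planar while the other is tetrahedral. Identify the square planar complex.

For [CdI₂(bipy)]: Summing ligand charges against the 0 overall charge gives an oxidation state of +2 for cadmium. Group 12 minus oxidation state 2 gives a d¹⁰ configuration. A d¹⁰ ion has no crystal-field stabilisation preference between square planar and tetrahedral, so four ligands adopt the sterically favoured tetrahedral geometry. → tetrahedral.
For [PdF₄]²−: Summing ligand charges against the −2 overall charge gives an oxidation state of +2 for palladium. Palladium is a group-10 element; Pd(II) is therefore d⁸. A 4d d⁸ ion has a large crystal-field splitting; square planar leaves the high-energy d_{x²−y²} orbital empty and maximises CFSE. → square planar.

[PdF₄]²−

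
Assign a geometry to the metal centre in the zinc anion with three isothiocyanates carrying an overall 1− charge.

trigonal planar

Each isothiocyanate is −1; balancing the −1 overall charge requires Zn(II).
Zn sits in group 12, so the d-electron count is 12 − 2 = 10.
Coordination number: 3.
Three ligands around a d¹⁰ centre minimise repulsion in a trigonal-planar arrangement.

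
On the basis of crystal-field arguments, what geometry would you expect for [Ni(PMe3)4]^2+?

square planar

Ligand charges: trimethylphosphine is neutral. With an overall charge of +2 the nickel centre must be in the +2 oxidation state.
Nickel is a group-10 element; Ni(II) is therefore d⁸.
Coordination number: 4.
Trimethylphosphine is a strong-field ligand (high in the spectrochemical series).
A 3d d⁸ ion with strong-field ligands gains enough CFSE to favour square planar over tetrahedral.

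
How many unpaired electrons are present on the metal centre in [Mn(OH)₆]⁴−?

Ligand charges: each hydroxide is −1. With an overall charge of −4 the manganese centre must be in the +2 oxidation state.
Manganese is a group-7 element; Mn(II) is therefore d⁵.
The spin state decides the count: Hydroxide is a weak-field ligand for a first-row metal, so the complex is high-spin.
An octahedral high-spin d⁵ ion is t₂g³e_g², giving 5 unpaired electrons.

5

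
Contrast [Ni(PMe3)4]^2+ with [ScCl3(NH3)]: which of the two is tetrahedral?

[ScCl3(NH3)]

For [Ni(PMe3)4]^2+: Trimethylphosphine is neutral; balancing the +2 overall charge requires Ni(II). Group 10 minus oxidation state 2 gives a d⁸ configuration. Trimethylphosphine is a strong-field ligand (high in the spectrochemical series). A 3d d⁸ ion with strong-field ligands gains enough CFSE to favour square planar over tetrahedral. → square planar.
For [ScCl3(NH3)]: Ligand charges: each chloride is −1; ammonia is neutral. With an overall charge of 0 the scandium centre must be in the +3 oxidation state. Group 3 minus oxidation state 3 gives a d⁰ configuration. A d⁰ ion has no crystal-field stabilisation preference between square planar and tetrahedral, so four ligands adopt the sterically favoured tetrahedral geometry. → tetrahedral.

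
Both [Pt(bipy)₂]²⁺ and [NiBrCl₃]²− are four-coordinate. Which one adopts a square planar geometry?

[Pt(bipy)₂]²⁺

For [Pt(bipy)₂]²⁺: Ligand charges: 2,2′-bipyridine is neutral. With an overall charge of +2 the platinum centre must be in the +2 oxidation state. Platinum is a group-10 element; Pt(II) is therefore d⁸. A 5d d⁸ ion has a large crystal-field splitting; square planar leaves the high-energy d_{x²−y²} orbital empty and maximises CFSE. → square planar.
For [NiBrCl₃]²−: Summing ligand charges against the −2 overall charge gives an oxidation state of +2 for nickel. Group 10 minus oxidation state 2 gives a d⁸ configuration. Bromide and chloride are weak-field ligands. With weak-field ligands the CFSE gain from square planar is small, so a 3d d⁸ ion takes the sterically preferred tetrahedral geometry. → tetrahedral.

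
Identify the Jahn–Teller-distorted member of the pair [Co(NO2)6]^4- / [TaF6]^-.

[Co(NO2)6]^4-: Ligand charges: each nitro (N-bound nitrite) is −1. With an overall charge of −4 the cobalt centre must be in the +2 oxidation state. Cobalt is a group-9 element; Co(II) is therefore d⁷. Nitro (N-bound nitrite) is a strong-field ligand (high in the spectrochemical series) for a first-row metal, so the complex is low-spin. The t₂g⁶e_g¹ (low-spin) configuration has an unevenly filled e_g set; the Jahn–Teller theorem predicts a tetragonal distortion (typically axial elongation) to lift the degeneracy.
[TaF6]^-: Each fluoride is −1; balancing the −1 overall charge requires Ta(V). Group 5 minus oxidation state 5 gives a d⁰ configuration. The d⁰ configuration leaves the e_g set evenly filled (or empty) — no strong Jahn–Teller driving force.

[Co(NO2)6]^4-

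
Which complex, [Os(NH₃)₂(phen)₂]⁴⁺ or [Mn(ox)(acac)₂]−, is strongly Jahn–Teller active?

[Mn(ox)(acac)₂]−

[Os(NH₃)₂(phen)₂]⁴⁺: Ammonia is neutral; 1,10-phenanthroline is neutral; balancing the +4 overall charge requires Os(IV). Group 8 minus oxidation state 4 gives a d⁴ configuration. A 5d ion has a large Δₒ and is invariably low-spin. The d⁴ configuration leaves the e_g set evenly filled (or empty) — no strong Jahn–Teller driving force.
[Mn(ox)(acac)₂]−: Summing ligand charges against the −1 overall charge gives an oxidation state of +3 for manganese. Manganese is a group-7 element; Mn(III) is therefore d⁴. Acetylacetonate and oxalate are weak-field ligands for a first-row metal, so the complex is high-spin. The t₂g³e_g¹ (high-spin) configuration has an unevenly filled e_g set; the Jahn–Teller theorem predicts a tetragonal distortion (typically axial elongation) to lift the degeneracy.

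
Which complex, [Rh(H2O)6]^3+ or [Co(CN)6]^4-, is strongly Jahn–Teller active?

[Co(CN)6]^4-

[Rh(H2O)6]^3+: Summing ligand charges against the +3 overall charge gives an oxidation state of +3 for rhodium. Rhodium is a group-9 element; Rh(III) is therefore d⁶. A 4d ion has a large Δₒ and is invariably low-spin. The d⁶ configuration leaves the e_g set evenly filled (or empty) — no strong Jahn–Teller driving force.
[Co(CN)6]^4-: Summing ligand charges against the −4 overall charge gives an oxidation state of +2 for cobalt. Group 9 minus oxidation state 2 gives a d⁷ configuration. Cyanide is a strong-field ligand (high in the spectrochemical series) for a first-row metal, so the complex is low-spin. The t₂g⁶e_g¹ (low-spin) configuration has an unevenly filled e_g set; the Jahn–Teller theorem predicts a tetragonal distortion (typically axial elongation) to lift the degeneracy.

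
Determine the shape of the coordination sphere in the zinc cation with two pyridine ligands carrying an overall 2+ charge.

linear

Summing ligand charges against the +2 overall charge gives an oxidation state of +2 for zinc.
Zn sits in group 12, so the d-electron count is 12 − 2 = 10.
With 2 monodentate ligands the coordination number is 2.
A d¹⁰ ion with only two ligands adopts a linear arrangement (sp hybridisation; no CFSE preference).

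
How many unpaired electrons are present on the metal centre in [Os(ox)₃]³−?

Summing ligand charges against the −3 overall charge gives an oxidation state of +3 for osmium.
Group 8 minus oxidation state 3 gives a d⁵ configuration.
Counting donor atoms: 3×oxalate (bidentate) → 6 donors. Coordination number = 6.
The spin state decides the count: a 5d ion has a large Δₒ and is invariably low-spin.
An octahedral low-spin d⁵ ion is t₂g⁵e_g⁰, giving 1 unpaired electron.

1 unpaired electron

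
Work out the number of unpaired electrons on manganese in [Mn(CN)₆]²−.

3

Summing ligand charges against the −2 overall charge gives an oxidation state of +4 for manganese.
Group 7 minus oxidation state 4 gives a d³ configuration.
In an octahedral field the d³ configuration is t₂g³e_g⁰ (only one arrangement possible), giving 3 unpaired electrons.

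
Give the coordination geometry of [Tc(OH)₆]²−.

Summing ligand charges against the −2 overall charge gives an oxidation state of +4 for technetium.
Tc sits in group 7, so the d-electron count is 7 − 4 = 3.
With 6 monodentate ligands the coordination number is 6.
Six donors around a single metal centre give an octahedral coordination sphere.

octahedral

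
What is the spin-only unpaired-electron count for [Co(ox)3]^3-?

0

Ligand charges: each oxalate is −2. With an overall charge of −3 the cobalt centre must be in the +3 oxidation state.
Group 9 minus oxidation state 3 gives a d⁶ configuration.
Counting donor atoms: 3×oxalate (bidentate) → 6 donors. Coordination number = 6.
The spin state decides the count: Co(III) has an exceptionally large octahedral splitting and is low-spin with essentially every ligand except fluoride.
An octahedral low-spin d⁶ ion is t₂g⁶e_g⁰, giving 0 unpaired electrons.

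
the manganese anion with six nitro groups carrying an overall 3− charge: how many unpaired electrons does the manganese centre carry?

2 unpaired electrons

Each nitro (N-bound nitrite) is −1; balancing the −3 overall charge requires Mn(III).
Mn sits in group 7, so the d-electron count is 7 − 3 = 4.
The spin state decides the count: Nitro (N-bound nitrite) is a strong-field ligand (high in the spectrochemical series) for a first-row metal, so the complex is low-spin.
An octahedral low-spin d⁴ ion is t₂g⁴e_g⁰, giving 2 unpaired electrons.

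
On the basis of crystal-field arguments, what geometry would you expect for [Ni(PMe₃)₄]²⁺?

Ligand charges: trimethylphosphine is neutral. With an overall charge of +2 the nickel centre must be in the +2 oxidation state.
Group 10 minus oxidation state 2 gives a d⁸ configuration.
Coordination number: 4.
Trimethylphosphine is a strong-field ligand (high in the spectrochemical series).
A 3d d⁸ ion with strong-field ligands gains enough CFSE to favour square planar over tetrahedral.

square planar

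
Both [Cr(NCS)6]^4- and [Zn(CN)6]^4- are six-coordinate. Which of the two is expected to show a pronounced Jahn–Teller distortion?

[Cr(NCS)6]^4-

[Cr(NCS)6]^4-: Ligand charges: each isothiocyanate is −1. With an overall charge of −4 the chromium centre must be in the +2 oxidation state. Cr sits in group 6, so the d-electron count is 6 − 2 = 4. Isothiocyanate is a weak-field ligand for a first-row metal, so the complex is high-spin. The t₂g³e_g¹ (high-spin) configuration has an unevenly filled e_g set; the Jahn–Teller theorem predicts a tetragonal distortion (typically axial elongation) to lift the degeneracy.
[Zn(CN)6]^4-: Each cyanide is −1; balancing the −4 overall charge requires Zn(II). Group 12 minus oxidation state 2 gives a d¹⁰ configuration. The d¹⁰ configuration leaves the e_g set evenly filled (or empty) — no strong Jahn–Teller driving force.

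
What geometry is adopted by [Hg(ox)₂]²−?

tetrahedral

Summing ligand charges against the −2 overall charge gives an oxidation state of +2 for mercury.
Mercury is a group-12 element; Hg(II) is therefore d¹⁰.
Counting donor atoms: 2×oxalate (bidentate) → 4 donors. Coordination number = 4.
A d¹⁰ ion has no crystal-field stabilisation preference between square planar and tetrahedral, so four ligands adopt the sterically favoured tetrahedral geometry.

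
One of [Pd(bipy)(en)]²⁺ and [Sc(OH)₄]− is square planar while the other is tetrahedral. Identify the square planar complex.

For [Pd(bipy)(en)]²⁺: Summing ligand charges against the +2 overall charge gives an oxidation state of +2 for palladium. Group 10 minus oxidation state 2 gives a d⁸ configuration. A 4d d⁸ ion has a large crystal-field splitting; square planar leaves the high-energy d_{x²−y²} orbital empty and maximises CFSE. → square planar.
For [Sc(OH)₄]−: Summing ligand charges against the −1 overall charge gives an oxidation state of +3 for scandium. Group 3 minus oxidation state 3 gives a d⁰ configuration. A d⁰ ion has no crystal-field stabilisation preference between square planar and tetrahedral, so four ligands adopt the sterically favoured tetrahedral geometry. → tetrahedral.

[Pd(bipy)(en)]²⁺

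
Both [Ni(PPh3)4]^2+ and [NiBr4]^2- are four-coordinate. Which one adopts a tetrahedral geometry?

For [Ni(PPh3)4]^2+: Summing ligand charges against the +2 overall charge gives an oxidation state of +2 for nickel. Nickel is a group-10 element; Ni(II) is therefore d⁸. Triphenylphosphine is a strong-field ligand (high in the spectrochemical series). A 3d d⁸ ion with strong-field ligands gains enough CFSE to favour square planar over tetrahedral. → square planar.
For [NiBr4]^2-: Each bromide is −1; balancing the −2 overall charge requires Ni(II). Nickel is a group-10 element; Ni(II) is therefore d⁸. Bromide is a weak-field ligand. With weak-field ligands the CFSE gain from square planar is small, so a 3d d⁸ ion takes the sterically preferred tetrahedral geometry. → tetrahedral.

[NiBr4]^2-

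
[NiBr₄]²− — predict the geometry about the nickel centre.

tetrahedral

Summing ligand charges against the −2 overall charge gives an oxidation state of +2 for nickel.
Ni sits in group 10, so the d-electron count is 10 − 2 = 8.
Coordination number: 4.
Bromide is a weak-field ligand.
With weak-field ligands the CFSE gain from square planar is small, so a 3d d⁸ ion takes the sterically preferred tetrahedral geometry.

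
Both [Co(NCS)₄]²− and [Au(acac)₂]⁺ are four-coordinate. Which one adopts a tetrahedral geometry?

[Co(NCS)₄]²−

For [Co(NCS)₄]²−: Ligand charges: each isothiocyanate is −1. With an overall charge of −2 the cobalt centre must be in the +2 oxidation state. Co sits in group 9, so the d-electron count is 9 − 2 = 7. For a high-spin 3d d⁷ ion with weak-field ligands the small Δₜ gives little square-planar CFSE advantage, so four ligands adopt the sterically favoured tetrahedral geometry. → tetrahedral.
For [Au(acac)₂]⁺: Ligand charges: each acetylacetonate is −1. With an overall charge of +1 the gold centre must be in the +3 oxidation state. Group 11 minus oxidation state 3 gives a d⁸ configuration. A 5d d⁸ ion has a large crystal-field splitting; square planar leaves the high-energy d_{x²−y²} orbital empty and maximises CFSE. → square planar.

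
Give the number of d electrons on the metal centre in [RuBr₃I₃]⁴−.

d6

Summing ligand charges against the −4 overall charge gives an oxidation state of +2 for ruthenium.
Ru sits in group 8, so the d-electron count is 8 − 2 = 6.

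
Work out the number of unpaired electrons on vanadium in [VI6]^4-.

3

Ligand charges: each iodide is −1. With an overall charge of −4 the vanadium centre must be in the +2 oxidation state.
V sits in group 5, so the d-electron count is 5 − 2 = 3.
In an octahedral field the d³ configuration is t₂g³e_g⁰ (only one arrangement possible), giving 3 unpaired electrons.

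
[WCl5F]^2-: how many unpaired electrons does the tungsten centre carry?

Summing ligand charges against the −2 overall charge gives an oxidation state of +4 for tungsten.
Group 6 minus oxidation state 4 gives a d² configuration.
In an octahedral field the d² configuration is t₂g²e_g⁰ (only one arrangement possible), giving 2 unpaired electrons.

2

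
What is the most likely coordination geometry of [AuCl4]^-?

square planar

Summing ligand charges against the −1 overall charge gives an oxidation state of +3 for gold.
Au sits in group 11, so the d-electron count is 11 − 3 = 8.
With 4 monodentate ligands the coordination number is 4.
A 5d d⁸ ion has a large crystal-field splitting; square planar leaves the high-energy d_{x²−y²} orbital empty and maximises CFSE.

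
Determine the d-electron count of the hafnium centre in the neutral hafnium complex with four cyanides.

d0

Each cyanide is −1; balancing the 0 overall charge requires Hf(IV).
Group 4 minus oxidation state 4 gives a d⁰ configuration.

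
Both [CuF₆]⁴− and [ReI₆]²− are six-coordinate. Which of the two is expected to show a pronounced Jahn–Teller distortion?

[CuF₆]⁴−

[CuF₆]⁴−: Summing ligand charges against the −4 overall charge gives an oxidation state of +2 for copper. Copper is a group-11 element; Cu(II) is therefore d⁹. The t₂g⁶e_g³ configuration has an unevenly filled e_g set; the Jahn–Teller theorem predicts a tetragonal distortion (typically axial elongation) to lift the degeneracy.
[ReI₆]²−: Each iodide is −1; balancing the −2 overall charge requires Re(IV). Rhenium is a group-7 element; Re(IV) is therefore d³. The d³ configuration leaves the e_g set evenly filled (or empty) — no strong Jahn–Teller driving force.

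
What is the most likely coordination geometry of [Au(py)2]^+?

Pyridine is neutral; balancing the +1 overall charge requires Au(I).
Group 11 minus oxidation state 1 gives a d¹⁰ configuration.
With 2 monodentate ligands the coordination number is 2.
A d¹⁰ ion with only two ligands adopts a linear arrangement (sp hybridisation; no CFSE preference).

linear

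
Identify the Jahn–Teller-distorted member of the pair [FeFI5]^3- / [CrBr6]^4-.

[FeFI5]^3-: Each fluoride is −1; each iodide is −1; balancing the −3 overall charge requires Fe(III). Group 8 minus oxidation state 3 gives a d⁵ configuration. Fluoride and iodide are weak-field ligands for a first-row metal, so the complex is high-spin. The d⁵ configuration leaves the e_g set evenly filled (or empty) — no strong Jahn–Teller driving force.
[CrBr6]^4-: Summing ligand charges against the −4 overall charge gives an oxidation state of +2 for chromium. Group 6 minus oxidation state 2 gives a d⁴ configuration. Bromide is a weak-field ligand for a first-row metal, so the complex is high-spin. The t₂g³e_g¹ (high-spin) configuration has an unevenly filled e_g set; the Jahn–Teller theorem predicts a tetragonal distortion (typically axial elongation) to lift the degeneracy.

[CrBr6]^4-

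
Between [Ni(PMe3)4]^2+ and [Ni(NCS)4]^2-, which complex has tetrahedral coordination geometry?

[Ni(NCS)4]^2-

For [Ni(PMe3)4]^2+: Ligand charges: trimethylphosphine is neutral. With an overall charge of +2 the nickel centre must be in the +2 oxidation state. Nickel is a group-10 element; Ni(II) is therefore d⁸. Trimethylphosphine is a strong-field ligand (high in the spectrochemical series). A 3d d⁸ ion with strong-field ligands gains enough CFSE to favour square planar over tetrahedral. → square planar.
For [Ni(NCS)4]^2-: Each isothiocyanate is −1; balancing the −2 overall charge requires Ni(II). Ni sits in group 10, so the d-electron count is 10 − 2 = 8. Isothiocyanate is a weak-field ligand. With weak-field ligands the CFSE gain from square planar is small, so a 3d d⁸ ion takes the sterically preferred tetrahedral geometry. → tetrahedral.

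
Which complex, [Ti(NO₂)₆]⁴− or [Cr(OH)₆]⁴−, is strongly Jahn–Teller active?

[Ti(NO₂)₆]⁴−: Summing ligand charges against the −4 overall charge gives an oxidation state of +2 for titanium. Titanium is a group-4 element; Ti(II) is therefore d². The d² configuration leaves the e_g set evenly filled (or empty) — no strong Jahn–Teller driving force.
[Cr(OH)₆]⁴−: Summing ligand charges against the −4 overall charge gives an oxidation state of +2 for chromium. Cr sits in group 6, so the d-electron count is 6 − 2 = 4. Hydroxide is a weak-field ligand for a first-row metal, so the complex is high-spin. The t₂g³e_g¹ (high-spin) configuration has an unevenly filled e_g set; the Jahn–Teller theorem predicts a tetragonal distortion (typically axial elongation) to lift the degeneracy.

[Cr(OH)₆]⁴−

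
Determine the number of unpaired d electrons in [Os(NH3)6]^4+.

2

Ammonia is neutral; balancing the +4 overall charge requires Os(IV).
Osmium is a group-8 element; Os(IV) is therefore d⁴.
The spin state decides the count: a 5d ion has a large Δₒ and is invariably low-spin.
An octahedral low-spin d⁴ ion is t₂g⁴e_g⁰, giving 2 unpaired electrons.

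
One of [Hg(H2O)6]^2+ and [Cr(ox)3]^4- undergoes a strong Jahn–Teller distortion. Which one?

[Hg(H2O)6]^2+: Water is neutral; balancing the +2 overall charge requires Hg(II). Hg sits in group 12, so the d-electron count is 12 − 2 = 10. The d¹⁰ configuration leaves the e_g set evenly filled (or empty) — no strong Jahn–Teller driving force.
[Cr(ox)3]^4-: Summing ligand charges against the −4 overall charge gives an oxidation state of +2 for chromium. Group 6 minus oxidation state 2 gives a d⁴ configuration. Oxalate is a weak-field ligand for a first-row metal, so the complex is high-spin. The t₂g³e_g¹ (high-spin) configuration has an unevenly filled e_g set; the Jahn–Teller theorem predicts a tetragonal distortion (typically axial elongation) to lift the degeneracy.

[Cr(ox)3]^4-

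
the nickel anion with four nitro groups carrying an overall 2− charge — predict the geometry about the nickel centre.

square planar

Summing ligand charges against the −2 overall charge gives an oxidation state of +2 for nickel.
Ni sits in group 10, so the d-electron count is 10 − 2 = 8.
Coordination number: 4.
Nitro (N-bound nitrite) is a strong-field ligand (high in the spectrochemical series).
A 3d d⁸ ion with strong-field ligands gains enough CFSE to favour square planar over tetrahedral.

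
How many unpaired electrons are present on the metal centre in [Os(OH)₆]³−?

1

Ligand charges: each hydroxide is −1. With an overall charge of −3 the osmium centre must be in the +3 oxidation state.
Osmium is a group-8 element; Os(III) is therefore d⁵.
The spin state decides the count: a 5d ion has a large Δₒ and is invariably low-spin.
An octahedral low-spin d⁵ ion is t₂g⁵e_g⁰, giving 1 unpaired electron.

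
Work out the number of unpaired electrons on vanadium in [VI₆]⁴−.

3 unpaired electrons

Each iodide is −1; balancing the −4 overall charge requires V(II).
Group 5 minus oxidation state 2 gives a d³ configuration.
In an octahedral field the d³ configuration is t₂g³e_g⁰ (only one arrangement possible), giving 3 unpaired electrons.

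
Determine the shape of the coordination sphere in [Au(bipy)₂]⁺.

2,2′-bipyridine is neutral; balancing the +1 overall charge requires Au(I).
Au sits in group 11, so the d-electron count is 11 − 1 = 10.
Counting donor atoms: 2×2,2′-bipyridine (bidentate) → 4 donors. Coordination number = 4.
A d¹⁰ ion has no crystal-field stabilisation preference between square planar and tetrahedral, so four ligands adopt the sterically favoured tetrahedral geometry.

tetrahedral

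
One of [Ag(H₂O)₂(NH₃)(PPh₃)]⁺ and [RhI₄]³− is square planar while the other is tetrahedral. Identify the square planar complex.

For [Ag(H₂O)₂(NH₃)(PPh₃)]⁺: Ligand charges: water is neutral; ammonia is neutral; triphenylphosphine is neutral. With an overall charge of +1 the silver centre must be in the +1 oxidation state. Silver is a group-11 element; Ag(I) is therefore d¹⁰. A d¹⁰ ion has no crystal-field stabilisation preference between square planar and tetrahedral, so four ligands adopt the sterically favoured tetrahedral geometry. → tetrahedral.
For [RhI₄]³−: Ligand charges: each iodide is −1. With an overall charge of −3 the rhodium centre must be in the +1 oxidation state. Group 9 minus oxidation state 1 gives a d⁸ configuration. A 4d d⁸ ion has a large crystal-field splitting; square planar leaves the high-energy d_{x²−y²} orbital empty and maximises CFSE. → square planar.

[RhI₄]³−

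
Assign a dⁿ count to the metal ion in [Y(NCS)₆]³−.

Summing ligand charges against the −3 overall charge gives an oxidation state of +3 for yttrium.
Group 3 minus oxidation state 3 gives a d⁰ configuration.

d0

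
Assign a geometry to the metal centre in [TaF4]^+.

Summing ligand charges against the +1 overall charge gives an oxidation state of +5 for tantalum.
Group 5 minus oxidation state 5 gives a d⁰ configuration.
With 4 monodentate ligands the coordination number is 4.
A d⁰ ion has no crystal-field stabilisation preference between square planar and tetrahedral, so four ligands adopt the sterically favoured tetrahedral geometry.

tetrahedral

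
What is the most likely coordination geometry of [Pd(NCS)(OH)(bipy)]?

Each isothiocyanate is −1; each hydroxide is −1; 2,2′-bipyridine is neutral; balancing the 0 overall charge requires Pd(II).
Group 10 minus oxidation state 2 gives a d⁸ configuration.
Counting donor atoms: 1×isothiocyanate (monodentate) → 1 donor; 1×hydroxide (monodentate) → 1 donor; 1×2,2′-bipyridine (bidentate) → 2 donors. Coordination number = 4.
A 4d d⁸ ion has a large crystal-field splitting; square planar leaves the high-energy d_{x²−y²} orbital empty and maximises CFSE.

square planar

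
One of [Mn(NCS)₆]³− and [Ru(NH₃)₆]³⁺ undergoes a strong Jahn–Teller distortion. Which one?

[Mn(NCS)₆]³−: Each isothiocyanate is −1; balancing the −3 overall charge requires Mn(III). Group 7 minus oxidation state 3 gives a d⁴ configuration. Isothiocyanate is a weak-field ligand for a first-row metal, so the complex is high-spin. The t₂g³e_g¹ (high-spin) configuration has an unevenly filled e_g set; the Jahn–Teller theorem predicts a tetragonal distortion (typically axial elongation) to lift the degeneracy.
[Ru(NH₃)₆]³⁺: Summing ligand charges against the +3 overall charge gives an oxidation state of +3 for ruthenium. Ruthenium is a group-8 element; Ru(III) is therefore d⁵. A 4d ion has a large Δₒ and is invariably low-spin. The d⁵ configuration leaves the e_g set evenly filled (or empty) — no strong Jahn–Teller driving force.

[Mn(NCS)₆]³−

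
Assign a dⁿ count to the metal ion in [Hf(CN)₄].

Ligand charges: each cyanide is −1. With an overall charge of 0 the hafnium centre must be in the +4 oxidation state.
Group 4 minus oxidation state 4 gives a d⁰ configuration.

d0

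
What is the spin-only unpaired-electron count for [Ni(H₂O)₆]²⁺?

Water is neutral; balancing the +2 overall charge requires Ni(II).
Ni sits in group 10, so the d-electron count is 10 − 2 = 8.
In an octahedral field the d⁸ configuration is t₂g⁶e_g² (only one arrangement possible), giving 2 unpaired electrons.

2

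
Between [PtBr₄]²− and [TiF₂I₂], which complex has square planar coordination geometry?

For [PtBr₄]²−: Each bromide is −1; balancing the −2 overall charge requires Pt(II). Pt sits in group 10, so the d-electron count is 10 − 2 = 8. A 5d d⁸ ion has a large crystal-field splitting; square planar leaves the high-energy d_{x²−y²} orbital empty and maximises CFSE. → square planar.
For [TiF₂I₂]: Each fluoride is −1; each iodide is −1; balancing the 0 overall charge requires Ti(IV). Group 4 minus oxidation state 4 gives a d⁰ configuration. A d⁰ ion has no crystal-field stabilisation preference between square planar and tetrahedral, so four ligands adopt the sterically favoured tetrahedral geometry. → tetrahedral.

[PtBr₄]²−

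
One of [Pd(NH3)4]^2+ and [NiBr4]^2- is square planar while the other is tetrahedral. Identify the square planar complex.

[Pd(NH3)4]^2+

For [Pd(NH3)4]^2+: Summing ligand charges against the +2 overall charge gives an oxidation state of +2 for palladium. Group 10 minus oxidation state 2 gives a d⁸ configuration. A 4d d⁸ ion has a large crystal-field splitting; square planar leaves the high-energy d_{x²−y²} orbital empty and maximises CFSE. → square planar.
For [NiBr4]^2-: Each bromide is −1; balancing the −2 overall charge requires Ni(II). Group 10 minus oxidation state 2 gives a d⁸ configuration. Bromide is a weak-field ligand. With weak-field ligands the CFSE gain from square planar is small, so a 3d d⁸ ion takes the sterically preferred tetrahedral geometry. → tetrahedral.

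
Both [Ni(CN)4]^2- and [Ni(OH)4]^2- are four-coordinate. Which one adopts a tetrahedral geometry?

[Ni(OH)4]^2-

For [Ni(CN)4]^2-: Each cyanide is −1; balancing the −2 overall charge requires Ni(II). Nickel is a group-10 element; Ni(II) is therefore d⁸. Cyanide is a strong-field ligand (high in the spectrochemical series). A 3d d⁸ ion with strong-field ligands gains enough CFSE to favour square planar over tetrahedral. → square planar.
For [Ni(OH)4]^2-: Each hydroxide is −1; balancing the −2 overall charge requires Ni(II). Nickel is a group-10 element; Ni(II) is therefore d⁸. Hydroxide is a weak-field ligand. With weak-field ligands the CFSE gain from square planar is small, so a 3d d⁸ ion takes the sterically preferred tetrahedral geometry. → tetrahedral.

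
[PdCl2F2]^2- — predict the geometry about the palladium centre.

Each chloride is −1; each fluoride is −1; balancing the −2 overall charge requires Pd(II).
Palladium is a group-10 element; Pd(II) is therefore d⁸.
With 4 monodentate ligands the coordination number is 4.
A 4d d⁸ ion has a large crystal-field splitting; square planar leaves the high-energy d_{x²−y²} orbital empty and maximises CFSE.

square planar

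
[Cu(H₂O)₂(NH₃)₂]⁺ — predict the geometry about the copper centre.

Water is neutral; ammonia is neutral; balancing the +1 overall charge requires Cu(I).
Copper is a group-11 element; Cu(I) is therefore d¹⁰.
With 4 monodentate ligands the coordination number is 4.
A d¹⁰ ion has no crystal-field stabilisation preference between square planar and tetrahedral, so four ligands adopt the sterically favoured tetrahedral geometry.

tetrahedral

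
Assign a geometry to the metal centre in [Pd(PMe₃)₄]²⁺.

square planar

Ligand charges: trimethylphosphine is neutral. With an overall charge of +2 the palladium centre must be in the +2 oxidation state.
Pd sits in group 10, so the d-electron count is 10 − 2 = 8.
With 4 monodentate ligands the coordination number is 4.
A 4d d⁸ ion has a large crystal-field splitting; square planar leaves the high-energy d_{x²−y²} orbital empty and maximises CFSE.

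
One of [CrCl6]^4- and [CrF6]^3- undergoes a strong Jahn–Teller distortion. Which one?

[CrCl6]^4-

[CrCl6]^4-: Each chloride is −1; balancing the −4 overall charge requires Cr(II). Cr sits in group 6, so the d-electron count is 6 − 2 = 4. Chloride is a weak-field ligand for a first-row metal, so the complex is high-spin. The t₂g³e_g¹ (high-spin) configuration has an unevenly filled e_g set; the Jahn–Teller theorem predicts a tetragonal distortion (typically axial elongation) to lift the degeneracy.
[CrF6]^3-: Ligand charges: each fluoride is −1. With an overall charge of −3 the chromium centre must be in the +3 oxidation state. Group 6 minus oxidation state 3 gives a d³ configuration. The d³ configuration leaves the e_g set evenly filled (or empty) — no strong Jahn–Teller driving force.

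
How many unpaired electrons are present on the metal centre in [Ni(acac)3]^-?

Summing ligand charges against the −1 overall charge gives an oxidation state of +2 for nickel.
Group 10 minus oxidation state 2 gives a d⁸ configuration.
Counting donor atoms: 3×acetylacetonate (bidentate) → 6 donors. Coordination number = 6.
In an octahedral field the d⁸ configuration is t₂g⁶e_g² (only one arrangement possible), giving 2 unpaired electrons.

2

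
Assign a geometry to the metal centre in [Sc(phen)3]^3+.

octahedral

Summing ligand charges against the +3 overall charge gives an oxidation state of +3 for scandium.
Sc sits in group 3, so the d-electron count is 3 − 3 = 0.
Counting donor atoms: 3×1,10-phenanthroline (bidentate) → 6 donors. Coordination number = 6.
Six donors around a single metal centre give an octahedral coordination sphere.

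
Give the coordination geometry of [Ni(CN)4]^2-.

square planar

Ligand charges: each cyanide is −1. With an overall charge of −2 the nickel centre must be in the +2 oxidation state.
Ni sits in group 10, so the d-electron count is 10 − 2 = 8.
With 4 monodentate ligands the coordination number is 4.
Cyanide is a strong-field ligand (high in the spectrochemical series).
A 3d d⁸ ion with strong-field ligands gains enough CFSE to favour square planar over tetrahedral.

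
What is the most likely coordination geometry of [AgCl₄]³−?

Each chloride is −1; balancing the −3 overall charge requires Ag(I).
Ag sits in group 11, so the d-electron count is 11 − 1 = 10.
With 4 monodentate ligands the coordination number is 4.
A d¹⁰ ion has no crystal-field stabilisation preference between square planar and tetrahedral, so four ligands adopt the sterically favoured tetrahedral geometry.

tetrahedral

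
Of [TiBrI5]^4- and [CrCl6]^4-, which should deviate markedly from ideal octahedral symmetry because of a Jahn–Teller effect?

[TiBrI5]^4-: Summing ligand charges against the −4 overall charge gives an oxidation state of +2 for titanium. Titanium is a group-4 element; Ti(II) is therefore d². The d² configuration leaves the e_g set evenly filled (or empty) — no strong Jahn–Teller driving force.
[CrCl6]^4-: Ligand charges: each chloride is −1. With an overall charge of −4 the chromium centre must be in the +2 oxidation state. Chromium is a group-6 element; Cr(II) is therefore d⁴. Chloride is a weak-field ligand for a first-row metal, so the complex is high-spin. The t₂g³e_g¹ (high-spin) configuration has an unevenly filled e_g set; the Jahn–Teller theorem predicts a tetragonal distortion (typically axial elongation) to lift the degeneracy.

[CrCl6]^4-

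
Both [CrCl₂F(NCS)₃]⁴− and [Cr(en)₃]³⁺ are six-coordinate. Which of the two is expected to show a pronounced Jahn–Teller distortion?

[CrCl₂F(NCS)₃]⁴−: Summing ligand charges against the −4 overall charge gives an oxidation state of +2 for chromium. Cr sits in group 6, so the d-electron count is 6 − 2 = 4. Chloride, fluoride, and isothiocyanate are weak-field ligands for a first-row metal, so the complex is high-spin. The t₂g³e_g¹ (high-spin) configuration has an unevenly filled e_g set; the Jahn–Teller theorem predicts a tetragonal distortion (typically axial elongation) to lift the degeneracy.
[Cr(en)₃]³⁺: Ethylenediamine is neutral; balancing the +3 overall charge requires Cr(III). Group 6 minus oxidation state 3 gives a d³ configuration. The d³ configuration leaves the e_g set evenly filled (or empty) — no strong Jahn–Teller driving force.

[CrCl₂F(NCS)₃]⁴−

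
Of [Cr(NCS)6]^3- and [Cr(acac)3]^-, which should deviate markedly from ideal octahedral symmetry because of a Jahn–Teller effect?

[Cr(NCS)6]^3-: Ligand charges: each isothiocyanate is −1. With an overall charge of −3 the chromium centre must be in the +3 oxidation state. Chromium is a group-6 element; Cr(III) is therefore d³. The d³ configuration leaves the e_g set evenly filled (or empty) — no strong Jahn–Teller driving force.
[Cr(acac)3]^-: Ligand charges: each acetylacetonate is −1. With an overall charge of −1 the chromium centre must be in the +2 oxidation state. Group 6 minus oxidation state 2 gives a d⁴ configuration. Acetylacetonate is a weak-field ligand for a first-row metal, so the complex is high-spin. The t₂g³e_g¹ (high-spin) configuration has an unevenly filled e_g set; the Jahn–Teller theorem predicts a tetragonal distortion (typically axial elongation) to lift the degeneracy.

[Cr(acac)3]^-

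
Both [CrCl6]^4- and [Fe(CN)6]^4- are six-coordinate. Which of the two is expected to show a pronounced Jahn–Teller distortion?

[CrCl6]^4-

[CrCl6]^4-: Ligand charges: each chloride is −1. With an overall charge of −4 the chromium centre must be in the +2 oxidation state. Cr sits in group 6, so the d-electron count is 6 − 2 = 4. Chloride is a weak-field ligand for a first-row metal, so the complex is high-spin. The t₂g³e_g¹ (high-spin) configuration has an unevenly filled e_g set; the Jahn–Teller theorem predicts a tetragonal distortion (typically axial elongation) to lift the degeneracy.
[Fe(CN)6]^4-: Each cyanide is −1; balancing the −4 overall charge requires Fe(II). Group 8 minus oxidation state 2 gives a d⁶ configuration. Cyanide is a strong-field ligand (high in the spectrochemical series) for a first-row metal, so the complex is low-spin. The d⁶ configuration leaves the e_g set evenly filled (or empty) — no strong Jahn–Teller driving force.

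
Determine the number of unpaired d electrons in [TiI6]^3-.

1

Ligand charges: each iodide is −1. With an overall charge of −3 the titanium centre must be in the +3 oxidation state.
Titanium is a group-4 element; Ti(III) is therefore d¹.
In an octahedral field the d¹ configuration is t₂g¹e_g⁰ (only one arrangement possible), giving 1 unpaired electron.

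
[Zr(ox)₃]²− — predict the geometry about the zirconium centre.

octahedral

Summing ligand charges against the −2 overall charge gives an oxidation state of +4 for zirconium.
Zr sits in group 4, so the d-electron count is 4 − 4 = 0.
Counting donor atoms: 3×oxalate (bidentate) → 6 donors. Coordination number = 6.
Six donors around a single metal centre give an octahedral coordination sphere.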